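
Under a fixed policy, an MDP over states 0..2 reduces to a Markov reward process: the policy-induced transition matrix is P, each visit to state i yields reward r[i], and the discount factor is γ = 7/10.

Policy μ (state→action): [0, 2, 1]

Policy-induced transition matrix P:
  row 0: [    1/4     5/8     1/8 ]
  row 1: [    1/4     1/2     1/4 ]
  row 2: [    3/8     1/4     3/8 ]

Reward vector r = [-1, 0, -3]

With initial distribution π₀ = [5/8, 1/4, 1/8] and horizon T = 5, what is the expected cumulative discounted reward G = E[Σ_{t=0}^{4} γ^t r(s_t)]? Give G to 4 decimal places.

t=0: π = [0.6250, 0.2500, 0.1250], E[r] = -1.0000, γ^t·E[r] = -1.000000, running G = -1.000000
t=1: π = [0.2656, 0.5469, 0.1875], E[r] = -0.8281, γ^t·E[r] = -0.579688, running G = -1.579688
t=2: π = [0.2734, 0.4863, 0.2402], E[r] = -0.9941, γ^t·E[r] = -0.487129, running G = -2.066816
t=3: π = [0.2800, 0.4741, 0.2458], E[r] = -1.0176, γ^t·E[r] = -0.349029, running G = -2.415846
t=4: π = [0.2807, 0.4735, 0.2457], E[r] = -1.0179, γ^t·E[r] = -0.244401, running G = -2.660247

G = -2.6602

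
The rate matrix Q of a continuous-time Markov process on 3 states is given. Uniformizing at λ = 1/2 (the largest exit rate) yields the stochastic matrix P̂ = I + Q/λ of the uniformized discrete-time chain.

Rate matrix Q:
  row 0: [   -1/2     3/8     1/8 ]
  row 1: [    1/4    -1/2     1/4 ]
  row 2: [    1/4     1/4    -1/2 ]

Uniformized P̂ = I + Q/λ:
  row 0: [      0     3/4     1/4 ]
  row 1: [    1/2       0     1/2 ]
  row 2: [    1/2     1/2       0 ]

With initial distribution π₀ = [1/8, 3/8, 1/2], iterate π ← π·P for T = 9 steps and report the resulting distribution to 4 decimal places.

t=0: π = [0.1250, 0.3750, 0.5000]
t=1: π = [0.4375, 0.3438, 0.2188]
t=2: π = [0.2813, 0.4375, 0.2813]
t=3: π = [0.3594, 0.3516, 0.2891]
t=4: π = [0.3203, 0.4141, 0.2656]
t=5: π = [0.3398, 0.3730, 0.2871]
t=6: π = [0.3301, 0.3984, 0.2715]
t=7: π = [0.3350, 0.3833, 0.2817]
t=8: π = [0.3325, 0.3921, 0.2754]
t=9: π = [0.3337, 0.3871, 0.2792]

π = [0.3337, 0.3871, 0.2792]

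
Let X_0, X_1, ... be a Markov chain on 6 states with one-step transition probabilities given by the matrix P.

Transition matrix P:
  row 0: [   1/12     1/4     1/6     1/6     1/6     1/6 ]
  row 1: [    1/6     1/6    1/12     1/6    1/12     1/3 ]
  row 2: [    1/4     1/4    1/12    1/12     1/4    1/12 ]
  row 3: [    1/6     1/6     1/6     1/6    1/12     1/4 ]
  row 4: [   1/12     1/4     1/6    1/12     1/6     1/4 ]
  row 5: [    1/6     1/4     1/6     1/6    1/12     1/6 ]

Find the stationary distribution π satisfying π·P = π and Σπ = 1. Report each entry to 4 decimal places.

Balance equations π_j = Σ_i π_i·P[i][j]:
  π_0 = 1/12·π_0 + 1/6·π_1 + 1/4·π_2 + 1/6·π_3 + 1/12·π_4 + 1/6·π_5
  π_1 = 1/4·π_0 + 1/6·π_1 + 1/4·π_2 + 1/6·π_3 + 1/4·π_4 + 1/4·π_5
  π_2 = 1/6·π_0 + 1/12·π_1 + 1/12·π_2 + 1/6·π_3 + 1/6·π_4 + 1/6·π_5
  π_3 = 1/6·π_0 + 1/6·π_1 + 1/12·π_2 + 1/6·π_3 + 1/12·π_4 + 1/6·π_5
  π_4 = 1/6·π_0 + 1/12·π_1 + 1/4·π_2 + 1/12·π_3 + 1/6·π_4 + 1/12·π_5
  normalize: π_0 + π_1 + π_2 + π_3 + π_4 + π_5 = 1
Solving the linear system gives exactly π = [15038/97401, 21395/97401, 13339/97401, 14068/97401, 12647/97401, 20914/97401].

π = [0.1544, 0.2197, 0.1369, 0.1444, 0.1298, 0.2147]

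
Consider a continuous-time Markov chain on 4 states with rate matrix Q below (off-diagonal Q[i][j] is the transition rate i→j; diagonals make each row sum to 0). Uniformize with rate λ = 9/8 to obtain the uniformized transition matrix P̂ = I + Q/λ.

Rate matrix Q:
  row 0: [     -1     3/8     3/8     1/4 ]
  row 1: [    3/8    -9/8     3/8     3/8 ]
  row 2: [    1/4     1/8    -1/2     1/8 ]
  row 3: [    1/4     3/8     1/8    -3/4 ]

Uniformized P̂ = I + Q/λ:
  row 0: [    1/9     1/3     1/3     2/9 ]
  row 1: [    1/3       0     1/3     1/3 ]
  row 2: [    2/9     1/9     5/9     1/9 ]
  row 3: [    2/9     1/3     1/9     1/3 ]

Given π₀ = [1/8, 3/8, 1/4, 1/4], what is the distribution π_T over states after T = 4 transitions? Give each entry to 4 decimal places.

π = [0.2183, 0.1913, 0.3616, 0.2288]

t=0: π = [0.1250, 0.3750, 0.2500, 0.2500]
t=1: π = [0.2500, 0.1528, 0.3333, 0.2639]
t=2: π = [0.2114, 0.2083, 0.3488, 0.2315]
t=3: π = [0.2219, 0.1864, 0.3594, 0.2323]
t=4: π = [0.2183, 0.1913, 0.3616, 0.2288]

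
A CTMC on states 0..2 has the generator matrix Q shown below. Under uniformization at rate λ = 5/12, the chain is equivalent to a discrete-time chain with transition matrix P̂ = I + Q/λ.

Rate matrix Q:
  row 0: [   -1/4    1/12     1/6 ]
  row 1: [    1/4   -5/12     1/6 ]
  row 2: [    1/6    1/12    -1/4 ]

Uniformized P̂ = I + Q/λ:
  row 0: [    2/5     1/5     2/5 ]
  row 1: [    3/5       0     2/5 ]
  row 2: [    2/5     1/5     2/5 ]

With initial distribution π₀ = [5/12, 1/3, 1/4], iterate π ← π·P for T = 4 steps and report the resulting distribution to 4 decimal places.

π = [0.4331, 0.1669, 0.4000]

t=0: π = [0.4167, 0.3333, 0.2500]
t=1: π = [0.4667, 0.1333, 0.4000]
t=2: π = [0.4267, 0.1733, 0.4000]
t=3: π = [0.4347, 0.1653, 0.4000]
t=4: π = [0.4331, 0.1669, 0.4000]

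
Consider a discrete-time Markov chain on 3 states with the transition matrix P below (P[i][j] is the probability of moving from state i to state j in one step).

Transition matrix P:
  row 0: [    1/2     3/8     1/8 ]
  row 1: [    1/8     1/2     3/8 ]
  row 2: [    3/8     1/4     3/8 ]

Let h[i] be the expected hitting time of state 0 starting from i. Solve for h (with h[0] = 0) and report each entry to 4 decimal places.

h = [0.0000, 4.5714, 3.4286]

First-step conditioning: h[0] = 0; for i ≠ 0, h[i] = 1 + Σ_k P[i][k]·h[k].
  h[1] = 1 + 1/2·h[1] + 3/8·h[2]
  h[2] = 1 + 1/4·h[1] + 3/8·h[2]
Solving the 2×2 linear system over states ≠ 0 gives exactly h = [0, 32/7, 24/7] (h[0] = 0 is the target).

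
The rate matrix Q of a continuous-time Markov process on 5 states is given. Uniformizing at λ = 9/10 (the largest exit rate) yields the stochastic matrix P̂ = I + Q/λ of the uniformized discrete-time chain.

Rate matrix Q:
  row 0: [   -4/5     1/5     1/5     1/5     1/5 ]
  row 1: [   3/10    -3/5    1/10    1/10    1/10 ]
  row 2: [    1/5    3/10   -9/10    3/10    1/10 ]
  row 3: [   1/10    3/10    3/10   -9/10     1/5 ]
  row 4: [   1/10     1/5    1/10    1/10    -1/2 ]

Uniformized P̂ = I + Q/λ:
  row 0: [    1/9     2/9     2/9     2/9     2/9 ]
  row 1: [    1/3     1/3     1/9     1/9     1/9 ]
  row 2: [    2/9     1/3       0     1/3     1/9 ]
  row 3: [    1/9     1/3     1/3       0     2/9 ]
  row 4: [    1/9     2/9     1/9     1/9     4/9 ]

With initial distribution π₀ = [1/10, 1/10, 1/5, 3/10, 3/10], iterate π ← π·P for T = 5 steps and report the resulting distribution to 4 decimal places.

t=0: π = [0.1000, 0.1000, 0.2000, 0.3000, 0.3000]
t=1: π = [0.1556, 0.2889, 0.1667, 0.1333, 0.2556]
t=2: π = [0.1938, 0.2877, 0.1395, 0.1506, 0.2284]
t=3: π = [0.1905, 0.2864, 0.1506, 0.1469, 0.2255]
t=4: π = [0.1915, 0.2871, 0.1482, 0.1494, 0.2238]
t=5: π = [0.1914, 0.2872, 0.1491, 0.1487, 0.2236]

π = [0.1914, 0.2872, 0.1491, 0.1487, 0.2236]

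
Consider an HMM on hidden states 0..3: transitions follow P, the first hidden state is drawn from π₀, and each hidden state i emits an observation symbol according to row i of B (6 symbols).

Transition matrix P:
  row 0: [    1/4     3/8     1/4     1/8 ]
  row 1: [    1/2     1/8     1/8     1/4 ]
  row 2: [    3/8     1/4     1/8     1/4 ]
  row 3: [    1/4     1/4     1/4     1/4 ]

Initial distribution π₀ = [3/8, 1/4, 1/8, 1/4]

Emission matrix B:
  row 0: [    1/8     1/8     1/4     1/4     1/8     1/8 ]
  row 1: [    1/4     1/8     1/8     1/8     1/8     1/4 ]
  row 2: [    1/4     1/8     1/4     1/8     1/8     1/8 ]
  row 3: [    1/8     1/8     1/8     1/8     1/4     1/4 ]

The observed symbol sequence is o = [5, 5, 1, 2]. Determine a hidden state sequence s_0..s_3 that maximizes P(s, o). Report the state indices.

t=0: δ = [4.688e-02, 6.250e-02, 1.562e-02, 6.250e-02]  (obs o_0=5)
t=1: δ = [3.906e-03, 4.395e-03, 1.953e-03, 3.906e-03]  ψ = [1, 0, 3, 1]  (obs o_1=5)
t=2: δ = [2.747e-04, 1.831e-04, 1.221e-04, 1.373e-04]  ψ = [1, 0, 0, 1]  (obs o_2=1)
t=3: δ = [2.289e-05, 1.287e-05, 1.717e-05, 5.722e-06]  ψ = [1, 0, 0, 1]  (obs o_3=2)
backtrack: best end state = 0; path = [1, 0, 1, 0]

path = [1, 0, 1, 0]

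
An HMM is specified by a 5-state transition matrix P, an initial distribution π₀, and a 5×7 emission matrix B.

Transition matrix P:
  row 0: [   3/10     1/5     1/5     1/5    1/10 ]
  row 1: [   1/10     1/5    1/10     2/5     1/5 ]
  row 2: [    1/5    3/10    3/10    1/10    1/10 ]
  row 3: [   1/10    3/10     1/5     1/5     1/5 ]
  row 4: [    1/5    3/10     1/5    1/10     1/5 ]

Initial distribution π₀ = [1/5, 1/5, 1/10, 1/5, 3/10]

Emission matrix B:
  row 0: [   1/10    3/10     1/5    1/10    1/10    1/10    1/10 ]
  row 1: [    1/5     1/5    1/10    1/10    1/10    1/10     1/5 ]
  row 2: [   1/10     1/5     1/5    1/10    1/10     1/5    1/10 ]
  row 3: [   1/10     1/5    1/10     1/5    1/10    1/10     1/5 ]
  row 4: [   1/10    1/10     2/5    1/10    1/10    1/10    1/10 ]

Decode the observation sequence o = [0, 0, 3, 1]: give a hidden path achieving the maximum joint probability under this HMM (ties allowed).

path = [4, 1, 3, 1]

t=0: δ = [2.000e-02, 4.000e-02, 1.000e-02, 2.000e-02, 3.000e-02]  (obs o_0=0)
t=1: δ = [6.000e-04, 1.800e-03, 6.000e-04, 1.600e-03, 8.000e-04]  ψ = [0, 4, 4, 1, 1]  (obs o_1=0)
t=2: δ = [1.800e-05, 4.800e-05, 3.200e-05, 1.440e-04, 3.600e-05]  ψ = [0, 3, 3, 1, 1]  (obs o_2=3)
t=3: δ = [4.320e-06, 8.640e-06, 5.760e-06, 5.760e-06, 2.880e-06]  ψ = [3, 3, 3, 3, 3]  (obs o_3=1)
backtrack: best end state = 1; path = [4, 1, 3, 1]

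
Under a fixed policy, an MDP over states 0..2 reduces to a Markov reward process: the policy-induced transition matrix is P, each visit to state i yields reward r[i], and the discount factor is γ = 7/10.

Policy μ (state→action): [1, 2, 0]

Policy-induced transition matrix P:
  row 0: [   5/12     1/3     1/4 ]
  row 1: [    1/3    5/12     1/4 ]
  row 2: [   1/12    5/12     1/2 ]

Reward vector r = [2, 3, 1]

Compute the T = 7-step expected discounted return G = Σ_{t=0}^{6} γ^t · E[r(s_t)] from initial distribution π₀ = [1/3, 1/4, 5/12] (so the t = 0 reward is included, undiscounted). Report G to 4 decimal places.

G = 6.0554

t=0: π = [0.3333, 0.2500, 0.4167], E[r] = 1.8333, γ^t·E[r] = 1.833333, running G = 1.833333
t=1: π = [0.2569, 0.3889, 0.3542], E[r] = 2.0347, γ^t·E[r] = 1.424306, running G = 3.257639
t=2: π = [0.2662, 0.3953, 0.3385], E[r] = 2.0567, γ^t·E[r] = 1.007789, running G = 4.265428
t=3: π = [0.2709, 0.3945, 0.3346], E[r] = 2.0598, γ^t·E[r] = 0.706528, running G = 4.971956
t=4: π = [0.2722, 0.3941, 0.3337], E[r] = 2.0604, γ^t·E[r] = 0.494710, running G = 5.466666
t=5: π = [0.2726, 0.3940, 0.3334], E[r] = 2.0606, γ^t·E[r] = 0.346319, running G = 5.812985
t=6: π = [0.2727, 0.3939, 0.3334], E[r] = 2.0606, γ^t·E[r] = 0.242427, running G = 6.055412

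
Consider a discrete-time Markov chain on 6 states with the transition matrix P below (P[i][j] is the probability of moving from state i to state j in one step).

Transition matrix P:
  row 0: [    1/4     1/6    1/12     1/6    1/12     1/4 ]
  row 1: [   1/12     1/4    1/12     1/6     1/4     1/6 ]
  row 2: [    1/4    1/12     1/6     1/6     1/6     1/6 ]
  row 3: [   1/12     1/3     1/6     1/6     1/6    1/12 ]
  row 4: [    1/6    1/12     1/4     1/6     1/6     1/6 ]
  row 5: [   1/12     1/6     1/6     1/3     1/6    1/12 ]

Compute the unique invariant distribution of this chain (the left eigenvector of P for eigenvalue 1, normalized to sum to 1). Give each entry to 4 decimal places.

π = [0.1476, 0.1873, 0.1529, 0.1917, 0.1700, 0.1504]

Balance equations π_j = Σ_i π_i·P[i][j]:
  π_0 = 1/4·π_0 + 1/12·π_1 + 1/4·π_2 + 1/12·π_3 + 1/6·π_4 + 1/12·π_5
  π_1 = 1/6·π_0 + 1/4·π_1 + 1/12·π_2 + 1/3·π_3 + 1/12·π_4 + 1/6·π_5
  π_2 = 1/12·π_0 + 1/12·π_1 + 1/6·π_2 + 1/6·π_3 + 1/4·π_4 + 1/6·π_5
  π_3 = 1/6·π_0 + 1/6·π_1 + 1/6·π_2 + 1/6·π_3 + 1/6·π_4 + 1/3·π_5
  π_4 = 1/12·π_0 + 1/4·π_1 + 1/6·π_2 + 1/6·π_3 + 1/6·π_4 + 1/6·π_5
  normalize: π_0 + π_1 + π_2 + π_3 + π_4 + π_5 = 1
Solving the linear system gives exactly π = [3449/23370, 21889/116850, 17869/116850, 4481/23370, 9931/58425, 586/3895].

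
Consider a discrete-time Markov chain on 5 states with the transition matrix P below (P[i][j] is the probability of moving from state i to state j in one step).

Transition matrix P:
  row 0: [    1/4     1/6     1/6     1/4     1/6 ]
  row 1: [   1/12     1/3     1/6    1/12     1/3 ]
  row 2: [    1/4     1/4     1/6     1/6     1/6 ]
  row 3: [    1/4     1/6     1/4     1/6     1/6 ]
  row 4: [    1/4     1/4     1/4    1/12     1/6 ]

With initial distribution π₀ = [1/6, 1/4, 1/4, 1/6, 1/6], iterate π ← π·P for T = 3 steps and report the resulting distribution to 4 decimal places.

π = [0.2099, 0.2404, 0.1961, 0.1468, 0.2068]

t=0: π = [0.1667, 0.2500, 0.2500, 0.1667, 0.1667]
t=1: π = [0.2083, 0.2431, 0.1944, 0.1458, 0.2083]
t=2: π = [0.2095, 0.2407, 0.1962, 0.1464, 0.2072]
t=3: π = [0.2099, 0.2404, 0.1961, 0.1468, 0.2068]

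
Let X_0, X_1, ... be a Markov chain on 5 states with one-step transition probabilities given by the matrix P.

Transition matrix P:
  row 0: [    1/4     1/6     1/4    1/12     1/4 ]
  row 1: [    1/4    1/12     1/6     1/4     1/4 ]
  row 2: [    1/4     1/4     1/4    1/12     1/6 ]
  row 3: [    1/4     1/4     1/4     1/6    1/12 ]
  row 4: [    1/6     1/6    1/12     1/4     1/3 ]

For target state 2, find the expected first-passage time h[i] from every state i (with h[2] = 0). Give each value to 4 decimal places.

h = [5.1105, 5.4835, 0.0000, 4.9798, 6.0159]

First-step conditioning: h[2] = 0; for i ≠ 2, h[i] = 1 + Σ_k P[i][k]·h[k].
  h[0] = 1 + 1/4·h[0] + 1/6·h[1] + 1/12·h[3] + 1/4·h[4]
  h[1] = 1 + 1/4·h[0] + 1/12·h[1] + 1/4·h[3] + 1/4·h[4]
  h[3] = 1 + 1/4·h[0] + 1/4·h[1] + 1/6·h[3] + 1/12·h[4]
  h[4] = 1 + 1/6·h[0] + 1/6·h[1] + 1/4·h[3] + 1/3·h[4]
Solving the 4×4 linear system over states ≠ 2 gives exactly h = [4809/941, 5160/941, 0, 4686/941, 5661/941] (h[2] = 0 is the target).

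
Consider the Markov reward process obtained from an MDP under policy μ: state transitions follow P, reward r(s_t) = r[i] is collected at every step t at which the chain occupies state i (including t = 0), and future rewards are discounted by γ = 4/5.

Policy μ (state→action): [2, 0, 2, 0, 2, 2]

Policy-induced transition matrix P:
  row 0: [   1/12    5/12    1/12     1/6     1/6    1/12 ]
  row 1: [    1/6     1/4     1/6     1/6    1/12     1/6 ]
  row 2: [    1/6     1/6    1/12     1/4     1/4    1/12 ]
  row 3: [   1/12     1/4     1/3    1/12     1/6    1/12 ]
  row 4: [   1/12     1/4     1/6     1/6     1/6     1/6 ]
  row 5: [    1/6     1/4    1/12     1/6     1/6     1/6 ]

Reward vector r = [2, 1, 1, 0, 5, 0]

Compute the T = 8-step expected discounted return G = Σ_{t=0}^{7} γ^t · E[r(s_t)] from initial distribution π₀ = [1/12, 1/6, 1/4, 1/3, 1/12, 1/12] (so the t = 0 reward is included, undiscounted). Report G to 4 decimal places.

t=0: π = [0.0833, 0.1667, 0.2500, 0.3333, 0.0833, 0.0833], E[r] = 1.0000, γ^t·E[r] = 1.000000, running G = 1.000000
t=1: π = [0.1250, 0.2431, 0.1875, 0.1597, 0.1736, 0.1111], E[r] = 1.5486, γ^t·E[r] = 1.238889, running G = 2.238889
t=2: π = [0.1285, 0.2552, 0.1580, 0.1690, 0.1620, 0.1273], E[r] = 1.4803, γ^t·E[r] = 0.947407, running G = 3.186296
t=3: π = [0.1284, 0.2582, 0.1603, 0.1658, 0.1586, 0.1287], E[r] = 1.4682, γ^t·E[r] = 0.751704, running G = 3.938000
t=4: π = [0.1289, 0.2580, 0.1595, 0.1662, 0.1585, 0.1288], E[r] = 1.4680, γ^t·E[r] = 0.601279, running G = 4.539279
t=5: π = [0.1289, 0.2582, 0.1596, 0.1661, 0.1585, 0.1288], E[r] = 1.4678, γ^t·E[r] = 0.480969, running G = 5.020248
t=6: π = [0.1289, 0.2582, 0.1596, 0.1661, 0.1585, 0.1288], E[r] = 1.4678, γ^t·E[r] = 0.384767, running G = 5.405015
t=7: π = [0.1289, 0.2582, 0.1596, 0.1661, 0.1585, 0.1288], E[r] = 1.4678, γ^t·E[r] = 0.307815, running G = 5.712830

G = 5.7128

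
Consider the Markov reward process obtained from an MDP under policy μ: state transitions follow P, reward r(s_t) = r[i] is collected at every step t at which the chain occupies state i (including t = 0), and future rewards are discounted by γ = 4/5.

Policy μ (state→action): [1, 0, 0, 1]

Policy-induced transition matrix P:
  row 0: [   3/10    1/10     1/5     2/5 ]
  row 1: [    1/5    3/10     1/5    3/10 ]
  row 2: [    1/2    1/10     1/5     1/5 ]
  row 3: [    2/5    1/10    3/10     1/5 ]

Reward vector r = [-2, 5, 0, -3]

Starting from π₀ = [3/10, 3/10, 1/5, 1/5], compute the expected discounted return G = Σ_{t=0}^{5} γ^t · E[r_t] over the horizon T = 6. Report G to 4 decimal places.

t=0: π = [0.3000, 0.3000, 0.2000, 0.2000], E[r] = 0.3000, γ^t·E[r] = 0.300000, running G = 0.300000
t=1: π = [0.3300, 0.1600, 0.2200, 0.2900], E[r] = -0.7300, γ^t·E[r] = -0.584000, running G = -0.284000
t=2: π = [0.3570, 0.1320, 0.2290, 0.2820], E[r] = -0.9000, γ^t·E[r] = -0.576000, running G = -0.860000
t=3: π = [0.3608, 0.1264, 0.2282, 0.2846], E[r] = -0.9434, γ^t·E[r] = -0.483021, running G = -1.343021
t=4: π = [0.3615, 0.1253, 0.2285, 0.2848], E[r] = -0.9509, γ^t·E[r] = -0.389497, running G = -1.732518
t=5: π = [0.3616, 0.1251, 0.2285, 0.2848], E[r] = -0.9525, γ^t·E[r] = -0.312105, running G = -2.044622

G = -2.0446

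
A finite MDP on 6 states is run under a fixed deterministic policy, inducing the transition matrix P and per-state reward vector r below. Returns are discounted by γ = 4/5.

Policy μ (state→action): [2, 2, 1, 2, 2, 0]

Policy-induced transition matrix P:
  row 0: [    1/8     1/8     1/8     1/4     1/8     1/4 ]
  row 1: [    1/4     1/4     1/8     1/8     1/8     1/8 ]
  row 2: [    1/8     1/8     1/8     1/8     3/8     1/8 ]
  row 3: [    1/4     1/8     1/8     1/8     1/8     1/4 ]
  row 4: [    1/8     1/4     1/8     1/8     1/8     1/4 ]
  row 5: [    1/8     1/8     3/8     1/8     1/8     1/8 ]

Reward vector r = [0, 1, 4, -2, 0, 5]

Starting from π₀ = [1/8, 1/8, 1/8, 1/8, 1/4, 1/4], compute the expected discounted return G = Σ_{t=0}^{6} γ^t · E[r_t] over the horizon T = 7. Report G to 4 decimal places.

G = 6.0725

t=0: π = [0.1250, 0.1250, 0.1250, 0.1250, 0.2500, 0.2500], E[r] = 1.6250, γ^t·E[r] = 1.625000, running G = 1.625000
t=1: π = [0.1563, 0.1719, 0.1875, 0.1406, 0.1563, 0.1875], E[r] = 1.5781, γ^t·E[r] = 1.262500, running G = 2.887500
t=2: π = [0.1641, 0.1660, 0.1719, 0.1445, 0.1719, 0.1816], E[r] = 1.4727, γ^t·E[r] = 0.942500, running G = 3.830000
t=3: π = [0.1638, 0.1672, 0.1704, 0.1455, 0.1680, 0.1851], E[r] = 1.4832, γ^t·E[r] = 0.759375, running G = 4.589375
t=4: π = [0.1641, 0.1669, 0.1713, 0.1455, 0.1676, 0.1847], E[r] = 1.4843, γ^t·E[r] = 0.607975, running G = 5.197350
t=5: π = [0.1640, 0.1668, 0.1712, 0.1455, 0.1678, 0.1846], E[r] = 1.4837, γ^t·E[r] = 0.486174, running G = 5.683524
t=6: π = [0.1640, 0.1668, 0.1712, 0.1455, 0.1678, 0.1847], E[r] = 1.4838, γ^t·E[r] = 0.388975, running G = 6.072499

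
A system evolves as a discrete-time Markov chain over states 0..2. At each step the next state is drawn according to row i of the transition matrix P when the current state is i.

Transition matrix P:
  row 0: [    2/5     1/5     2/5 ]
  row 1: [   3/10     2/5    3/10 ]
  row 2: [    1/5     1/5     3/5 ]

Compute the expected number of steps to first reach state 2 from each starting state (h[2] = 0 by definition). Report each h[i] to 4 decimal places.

h = [2.6667, 3.0000, 0.0000]

First-step conditioning: h[2] = 0; for i ≠ 2, h[i] = 1 + Σ_k P[i][k]·h[k].
  h[0] = 1 + 2/5·h[0] + 1/5·h[1]
  h[1] = 1 + 3/10·h[0] + 2/5·h[1]
Solving the 2×2 linear system over states ≠ 2 gives exactly h = [8/3, 3, 0] (h[2] = 0 is the target).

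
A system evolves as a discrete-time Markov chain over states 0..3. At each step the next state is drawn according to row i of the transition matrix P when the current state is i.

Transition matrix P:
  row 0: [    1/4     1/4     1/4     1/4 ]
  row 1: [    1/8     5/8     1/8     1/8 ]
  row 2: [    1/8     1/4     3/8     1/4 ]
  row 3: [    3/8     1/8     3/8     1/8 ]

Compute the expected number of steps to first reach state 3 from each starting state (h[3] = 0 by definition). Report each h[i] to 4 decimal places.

First-step conditioning: h[3] = 0; for i ≠ 3, h[i] = 1 + Σ_k P[i][k]·h[k].
  h[0] = 1 + 1/4·h[0] + 1/4·h[1] + 1/4·h[2]
  h[1] = 1 + 1/8·h[0] + 5/8·h[1] + 1/8·h[2]
  h[2] = 1 + 1/8·h[0] + 1/4·h[1] + 3/8·h[2]
Solving the 3×3 linear system over states ≠ 3 gives exactly h = [5, 6, 5, 0] (h[3] = 0 is the target).

h = [5.0000, 6.0000, 5.0000, 0.0000]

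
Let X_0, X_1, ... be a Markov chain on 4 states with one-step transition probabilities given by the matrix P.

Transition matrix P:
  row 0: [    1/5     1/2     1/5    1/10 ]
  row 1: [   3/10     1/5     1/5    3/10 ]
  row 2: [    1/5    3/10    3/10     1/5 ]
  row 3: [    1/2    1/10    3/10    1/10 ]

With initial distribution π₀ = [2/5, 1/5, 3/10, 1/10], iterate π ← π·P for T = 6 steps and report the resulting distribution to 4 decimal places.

π = [0.2839, 0.2912, 0.2425, 0.1824]

t=0: π = [0.4000, 0.2000, 0.3000, 0.1000]
t=1: π = [0.2500, 0.3400, 0.2400, 0.1700]
t=2: π = [0.2850, 0.2820, 0.2410, 0.1920]
t=3: π = [0.2858, 0.2904, 0.2433, 0.1805]
t=4: π = [0.2832, 0.2920, 0.2424, 0.1824]
t=5: π = [0.2839, 0.2910, 0.2425, 0.1826]
t=6: π = [0.2839, 0.2912, 0.2425, 0.1824]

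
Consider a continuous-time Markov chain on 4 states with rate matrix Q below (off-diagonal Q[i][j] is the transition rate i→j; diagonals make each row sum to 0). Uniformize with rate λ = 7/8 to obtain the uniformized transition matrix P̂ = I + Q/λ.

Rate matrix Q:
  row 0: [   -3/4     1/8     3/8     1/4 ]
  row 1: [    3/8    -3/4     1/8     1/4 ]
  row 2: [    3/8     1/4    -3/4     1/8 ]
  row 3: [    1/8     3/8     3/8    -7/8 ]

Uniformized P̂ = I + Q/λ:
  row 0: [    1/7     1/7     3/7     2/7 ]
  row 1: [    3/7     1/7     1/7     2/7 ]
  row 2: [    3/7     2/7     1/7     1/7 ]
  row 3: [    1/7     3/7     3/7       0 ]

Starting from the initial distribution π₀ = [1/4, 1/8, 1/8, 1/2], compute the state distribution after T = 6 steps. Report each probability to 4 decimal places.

π = [0.2905, 0.2379, 0.2809, 0.1907]

t=0: π = [0.2500, 0.1250, 0.1250, 0.5000]
t=1: π = [0.2143, 0.3036, 0.3571, 0.1250]
t=2: π = [0.3316, 0.2296, 0.2398, 0.1990]
t=3: π = [0.2770, 0.2340, 0.2945, 0.1946]
t=4: π = [0.2938, 0.2405, 0.2776, 0.1880]
t=5: π = [0.2909, 0.2362, 0.2805, 0.1923]
t=6: π = [0.2905, 0.2379, 0.2809, 0.1907]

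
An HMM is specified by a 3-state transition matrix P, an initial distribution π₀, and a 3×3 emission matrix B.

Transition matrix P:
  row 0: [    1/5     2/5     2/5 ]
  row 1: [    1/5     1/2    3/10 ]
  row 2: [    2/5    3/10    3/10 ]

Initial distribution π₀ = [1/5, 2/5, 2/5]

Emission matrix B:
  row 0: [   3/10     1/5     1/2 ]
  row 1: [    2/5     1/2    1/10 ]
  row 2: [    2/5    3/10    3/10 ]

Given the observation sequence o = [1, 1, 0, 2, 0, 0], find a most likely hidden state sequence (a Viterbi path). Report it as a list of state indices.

path = [1, 1, 2, 0, 1, 1]

t=0: δ = [4.000e-02, 2.000e-01, 1.200e-01]  (obs o_0=1)
t=1: δ = [9.600e-03, 5.000e-02, 1.800e-02]  ψ = [2, 1, 1]  (obs o_1=1)
t=2: δ = [3.000e-03, 1.000e-02, 6.000e-03]  ψ = [1, 1, 1]  (obs o_2=0)
t=3: δ = [1.200e-03, 5.000e-04, 9.000e-04]  ψ = [2, 1, 1]  (obs o_3=2)
t=4: δ = [1.080e-04, 1.920e-04, 1.920e-04]  ψ = [2, 0, 0]  (obs o_4=0)
t=5: δ = [2.304e-05, 3.840e-05, 2.304e-05]  ψ = [2, 1, 1]  (obs o_5=0)
backtrack: best end state = 1; path = [1, 1, 2, 0, 1, 1]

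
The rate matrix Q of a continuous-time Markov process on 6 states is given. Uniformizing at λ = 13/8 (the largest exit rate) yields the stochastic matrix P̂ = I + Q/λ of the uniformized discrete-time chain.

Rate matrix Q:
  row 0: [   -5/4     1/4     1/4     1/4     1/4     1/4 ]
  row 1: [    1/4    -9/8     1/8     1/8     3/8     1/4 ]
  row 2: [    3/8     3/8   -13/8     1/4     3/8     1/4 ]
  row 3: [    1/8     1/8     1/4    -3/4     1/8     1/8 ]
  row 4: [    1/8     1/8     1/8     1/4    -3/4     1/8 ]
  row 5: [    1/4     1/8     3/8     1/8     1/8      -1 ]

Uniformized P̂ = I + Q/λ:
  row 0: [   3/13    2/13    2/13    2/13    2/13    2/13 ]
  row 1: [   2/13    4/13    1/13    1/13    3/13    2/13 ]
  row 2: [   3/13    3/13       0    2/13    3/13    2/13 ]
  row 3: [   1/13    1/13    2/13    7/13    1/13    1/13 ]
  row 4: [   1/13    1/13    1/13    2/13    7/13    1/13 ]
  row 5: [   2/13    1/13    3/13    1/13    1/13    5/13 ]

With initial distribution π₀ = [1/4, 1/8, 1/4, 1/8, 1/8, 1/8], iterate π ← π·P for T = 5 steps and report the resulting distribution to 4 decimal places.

π = [0.1394, 0.1379, 0.1188, 0.2121, 0.2362, 0.1556]

t=0: π = [0.2500, 0.1250, 0.2500, 0.1250, 0.1250, 0.1250]
t=1: π = [0.1731, 0.1635, 0.1058, 0.1827, 0.2115, 0.1635]
t=2: π = [0.1450, 0.1442, 0.1213, 0.1990, 0.2293, 0.1612]
t=3: π = [0.1414, 0.1400, 0.1189, 0.2069, 0.2348, 0.1581]
t=4: π = [0.1399, 0.1384, 0.1189, 0.2105, 0.2360, 0.1564]
t=5: π = [0.1394, 0.1379, 0.1188, 0.2121, 0.2362, 0.1556]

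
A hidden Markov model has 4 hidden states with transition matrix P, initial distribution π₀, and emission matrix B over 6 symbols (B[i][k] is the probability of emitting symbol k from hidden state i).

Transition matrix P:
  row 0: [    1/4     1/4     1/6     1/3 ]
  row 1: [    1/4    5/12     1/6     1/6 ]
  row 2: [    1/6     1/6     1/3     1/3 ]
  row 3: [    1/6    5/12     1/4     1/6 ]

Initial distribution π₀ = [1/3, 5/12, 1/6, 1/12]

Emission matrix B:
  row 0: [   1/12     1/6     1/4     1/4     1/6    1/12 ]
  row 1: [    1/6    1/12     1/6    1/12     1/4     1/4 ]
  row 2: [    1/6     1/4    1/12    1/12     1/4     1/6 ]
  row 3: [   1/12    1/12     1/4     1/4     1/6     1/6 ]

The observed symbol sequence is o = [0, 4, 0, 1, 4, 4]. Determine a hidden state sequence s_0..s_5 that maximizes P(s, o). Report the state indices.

path = [1, 1, 1, 1, 1, 1]

t=0: δ = [2.778e-02, 6.944e-02, 2.778e-02, 6.944e-03]  (obs o_0=0)
t=1: δ = [2.894e-03, 7.234e-03, 2.894e-03, 1.929e-03]  ψ = [1, 1, 1, 1]  (obs o_1=4)
t=2: δ = [1.507e-04, 5.023e-04, 2.009e-04, 1.005e-04]  ψ = [1, 1, 1, 1]  (obs o_2=0)
t=3: δ = [2.093e-05, 1.744e-05, 2.093e-05, 6.977e-06]  ψ = [1, 1, 1, 1]  (obs o_3=1)
t=4: δ = [8.721e-07, 1.817e-06, 1.744e-06, 1.163e-06]  ψ = [0, 1, 2, 0]  (obs o_4=4)
t=5: δ = [7.571e-08, 1.893e-07, 1.454e-07, 9.690e-08]  ψ = [1, 1, 2, 2]  (obs o_5=4)
backtrack: best end state = 1; path = [1, 1, 1, 1, 1, 1]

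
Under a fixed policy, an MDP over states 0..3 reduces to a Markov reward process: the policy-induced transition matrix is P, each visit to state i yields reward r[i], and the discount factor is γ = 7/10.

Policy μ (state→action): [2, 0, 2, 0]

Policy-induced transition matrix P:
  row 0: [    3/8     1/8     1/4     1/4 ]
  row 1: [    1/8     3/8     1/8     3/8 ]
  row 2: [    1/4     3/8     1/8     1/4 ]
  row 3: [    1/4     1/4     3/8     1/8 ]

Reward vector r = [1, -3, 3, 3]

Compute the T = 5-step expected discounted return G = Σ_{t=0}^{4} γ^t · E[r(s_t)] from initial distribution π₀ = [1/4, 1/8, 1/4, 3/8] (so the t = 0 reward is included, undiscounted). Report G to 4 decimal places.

G = 3.2398

t=0: π = [0.2500, 0.1250, 0.2500, 0.3750], E[r] = 1.7500, γ^t·E[r] = 1.750000, running G = 1.750000
t=1: π = [0.2656, 0.2656, 0.2500, 0.2188], E[r] = 0.8750, γ^t·E[r] = 0.612500, running G = 2.362500
t=2: π = [0.2500, 0.2813, 0.2129, 0.2559], E[r] = 0.8125, γ^t·E[r] = 0.398125, running G = 2.760625
t=3: π = [0.2461, 0.2805, 0.2202, 0.2532], E[r] = 0.8247, γ^t·E[r] = 0.282875, running G = 3.043500
t=4: π = [0.2457, 0.2818, 0.2191, 0.2534], E[r] = 0.8176, γ^t·E[r] = 0.196312, running G = 3.239812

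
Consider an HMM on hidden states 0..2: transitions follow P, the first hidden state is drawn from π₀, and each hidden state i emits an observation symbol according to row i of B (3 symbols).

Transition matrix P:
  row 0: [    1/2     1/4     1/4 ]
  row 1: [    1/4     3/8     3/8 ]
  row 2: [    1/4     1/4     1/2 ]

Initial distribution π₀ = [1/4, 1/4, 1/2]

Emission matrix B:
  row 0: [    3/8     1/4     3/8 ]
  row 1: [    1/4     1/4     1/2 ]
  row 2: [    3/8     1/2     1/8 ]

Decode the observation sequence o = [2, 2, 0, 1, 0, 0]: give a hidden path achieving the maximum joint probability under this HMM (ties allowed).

path = [1, 1, 2, 2, 2, 2]

t=0: δ = [9.375e-02, 1.250e-01, 6.250e-02]  (obs o_0=2)
t=1: δ = [1.758e-02, 2.344e-02, 5.859e-03]  ψ = [0, 1, 1]  (obs o_1=2)
t=2: δ = [3.296e-03, 2.197e-03, 3.296e-03]  ψ = [0, 1, 1]  (obs o_2=0)
t=3: δ = [4.120e-04, 2.060e-04, 8.240e-04]  ψ = [0, 0, 2]  (obs o_3=1)
t=4: δ = [7.725e-05, 5.150e-05, 1.545e-04]  ψ = [0, 2, 2]  (obs o_4=0)
t=5: δ = [1.448e-05, 9.656e-06, 2.897e-05]  ψ = [0, 2, 2]  (obs o_5=0)
backtrack: best end state = 2; path = [1, 1, 2, 2, 2, 2]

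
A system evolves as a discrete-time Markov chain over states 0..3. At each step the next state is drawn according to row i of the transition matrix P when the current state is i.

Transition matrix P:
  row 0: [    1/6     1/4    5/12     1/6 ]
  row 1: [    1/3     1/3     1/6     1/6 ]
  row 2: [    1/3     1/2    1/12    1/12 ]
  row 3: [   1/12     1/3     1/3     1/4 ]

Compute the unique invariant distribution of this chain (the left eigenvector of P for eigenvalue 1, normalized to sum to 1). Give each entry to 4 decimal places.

π = [0.2514, 0.3518, 0.2365, 0.1603]

Balance equations π_j = Σ_i π_i·P[i][j]:
  π_0 = 1/6·π_0 + 1/3·π_1 + 1/3·π_2 + 1/12·π_3
  π_1 = 1/4·π_0 + 1/3·π_1 + 1/2·π_2 + 1/3·π_3
  π_2 = 5/12·π_0 + 1/6·π_1 + 1/12·π_2 + 1/3·π_3
  normalize: π_0 + π_1 + π_2 + π_3 = 1
Solving the linear system gives exactly π = [508/2021, 711/2021, 478/2021, 324/2021].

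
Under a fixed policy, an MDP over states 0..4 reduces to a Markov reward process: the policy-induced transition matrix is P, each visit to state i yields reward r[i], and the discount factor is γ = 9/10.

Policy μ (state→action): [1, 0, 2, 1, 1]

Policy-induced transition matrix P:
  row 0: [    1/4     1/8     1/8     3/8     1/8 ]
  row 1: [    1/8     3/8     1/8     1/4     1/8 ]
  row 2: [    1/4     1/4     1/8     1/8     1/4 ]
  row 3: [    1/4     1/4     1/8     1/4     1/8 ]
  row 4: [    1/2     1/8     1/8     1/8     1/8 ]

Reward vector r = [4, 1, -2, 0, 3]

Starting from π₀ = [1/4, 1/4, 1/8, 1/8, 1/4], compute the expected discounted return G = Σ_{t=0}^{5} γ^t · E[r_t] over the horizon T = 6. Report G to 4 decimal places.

G = 7.0909

t=0: π = [0.2500, 0.2500, 0.1250, 0.1250, 0.2500], E[r] = 1.7500, γ^t·E[r] = 1.750000, running G = 1.750000
t=1: π = [0.2813, 0.2188, 0.1250, 0.2344, 0.1406], E[r] = 1.5156, γ^t·E[r] = 1.364063, running G = 3.114063
t=2: π = [0.2578, 0.2246, 0.1250, 0.2520, 0.1406], E[r] = 1.4277, γ^t·E[r] = 1.156465, running G = 4.270527
t=3: π = [0.2571, 0.2283, 0.1250, 0.2490, 0.1406], E[r] = 1.4285, γ^t·E[r] = 1.041352, running G = 5.311880
t=4: π = [0.2566, 0.2288, 0.1250, 0.2489, 0.1406], E[r] = 1.4272, γ^t·E[r] = 0.936376, running G = 6.248256
t=5: π = [0.2566, 0.2289, 0.1250, 0.2489, 0.1406], E[r] = 1.4270, γ^t·E[r] = 0.842651, running G = 7.090906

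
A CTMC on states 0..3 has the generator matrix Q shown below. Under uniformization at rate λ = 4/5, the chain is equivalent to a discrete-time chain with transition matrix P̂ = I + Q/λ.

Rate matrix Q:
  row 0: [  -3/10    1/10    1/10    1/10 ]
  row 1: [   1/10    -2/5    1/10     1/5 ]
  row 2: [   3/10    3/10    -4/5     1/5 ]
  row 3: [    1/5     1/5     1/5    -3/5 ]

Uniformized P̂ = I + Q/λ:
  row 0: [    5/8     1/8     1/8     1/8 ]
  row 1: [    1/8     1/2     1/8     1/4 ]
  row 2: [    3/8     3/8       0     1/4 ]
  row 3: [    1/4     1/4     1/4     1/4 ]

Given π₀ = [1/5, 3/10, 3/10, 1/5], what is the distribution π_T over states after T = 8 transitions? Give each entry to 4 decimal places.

t=0: π = [0.2000, 0.3000, 0.3000, 0.2000]
t=1: π = [0.3250, 0.3375, 0.1125, 0.2250]
t=2: π = [0.3438, 0.3078, 0.1391, 0.2094]
t=3: π = [0.3578, 0.3014, 0.1338, 0.2070]
t=4: π = [0.3632, 0.2973, 0.1342, 0.2053]
t=5: π = [0.3658, 0.2957, 0.1339, 0.2046]
t=6: π = [0.3670, 0.2949, 0.1338, 0.2043]
t=7: π = [0.3675, 0.2946, 0.1338, 0.2041]
t=8: π = [0.3677, 0.2944, 0.1338, 0.2041]

π = [0.3677, 0.2944, 0.1338, 0.2041]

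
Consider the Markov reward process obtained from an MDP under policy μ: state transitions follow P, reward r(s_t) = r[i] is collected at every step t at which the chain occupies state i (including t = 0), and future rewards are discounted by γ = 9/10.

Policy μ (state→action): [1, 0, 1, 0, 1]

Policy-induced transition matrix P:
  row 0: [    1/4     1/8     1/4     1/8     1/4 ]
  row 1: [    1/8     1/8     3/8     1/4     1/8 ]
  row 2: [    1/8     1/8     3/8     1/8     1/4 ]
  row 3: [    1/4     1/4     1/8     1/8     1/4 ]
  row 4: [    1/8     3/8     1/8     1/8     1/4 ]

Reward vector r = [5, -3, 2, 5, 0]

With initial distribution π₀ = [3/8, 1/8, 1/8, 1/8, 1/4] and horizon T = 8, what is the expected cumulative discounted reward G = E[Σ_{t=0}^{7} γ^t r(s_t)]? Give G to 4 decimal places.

t=0: π = [0.3750, 0.1250, 0.1250, 0.1250, 0.2500], E[r] = 2.3750, γ^t·E[r] = 2.375000, running G = 2.375000
t=1: π = [0.1875, 0.2031, 0.2344, 0.1406, 0.2344], E[r] = 1.5000, γ^t·E[r] = 1.350000, running G = 3.725000
t=2: π = [0.1660, 0.2012, 0.2578, 0.1504, 0.2246], E[r] = 1.4941, γ^t·E[r] = 1.210254, running G = 4.935254
t=3: π = [0.1646, 0.2000, 0.2605, 0.1501, 0.2249], E[r] = 1.4946, γ^t·E[r] = 1.089584, running G = 6.024838
t=4: π = [0.1643, 0.2000, 0.2607, 0.1500, 0.2250], E[r] = 1.4931, γ^t·E[r] = 0.979605, running G = 7.004443
t=5: π = [0.1643, 0.2000, 0.2607, 0.1500, 0.2250], E[r] = 1.4929, γ^t·E[r] = 0.881518, running G = 7.885961
t=6: π = [0.1643, 0.2000, 0.2607, 0.1500, 0.2250], E[r] = 1.4929, γ^t·E[r] = 0.793366, running G = 8.679327
t=7: π = [0.1643, 0.2000, 0.2607, 0.1500, 0.2250], E[r] = 1.4929, γ^t·E[r] = 0.714029, running G = 9.393356

G = 9.3934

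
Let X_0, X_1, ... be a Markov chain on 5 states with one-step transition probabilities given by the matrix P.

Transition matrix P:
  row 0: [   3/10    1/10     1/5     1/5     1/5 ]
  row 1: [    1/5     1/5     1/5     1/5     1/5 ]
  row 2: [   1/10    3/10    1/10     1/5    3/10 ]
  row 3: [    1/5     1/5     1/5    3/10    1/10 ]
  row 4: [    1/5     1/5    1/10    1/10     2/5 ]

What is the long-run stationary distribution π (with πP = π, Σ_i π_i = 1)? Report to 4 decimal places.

π = [0.2045, 0.1955, 0.1595, 0.1949, 0.2456]

Balance equations π_j = Σ_i π_i·P[i][j]:
  π_0 = 3/10·π_0 + 1/5·π_1 + 1/10·π_2 + 1/5·π_3 + 1/5·π_4
  π_1 = 1/10·π_0 + 1/5·π_1 + 3/10·π_2 + 1/5·π_3 + 1/5·π_4
  π_2 = 1/5·π_0 + 1/5·π_1 + 1/10·π_2 + 1/5·π_3 + 1/10·π_4
  π_3 = 1/5·π_0 + 1/5·π_1 + 1/5·π_2 + 3/10·π_3 + 1/10·π_4
  normalize: π_0 + π_1 + π_2 + π_3 + π_4 = 1
Solving the linear system gives exactly π = [727/3555, 139/711, 63/395, 77/395, 97/395].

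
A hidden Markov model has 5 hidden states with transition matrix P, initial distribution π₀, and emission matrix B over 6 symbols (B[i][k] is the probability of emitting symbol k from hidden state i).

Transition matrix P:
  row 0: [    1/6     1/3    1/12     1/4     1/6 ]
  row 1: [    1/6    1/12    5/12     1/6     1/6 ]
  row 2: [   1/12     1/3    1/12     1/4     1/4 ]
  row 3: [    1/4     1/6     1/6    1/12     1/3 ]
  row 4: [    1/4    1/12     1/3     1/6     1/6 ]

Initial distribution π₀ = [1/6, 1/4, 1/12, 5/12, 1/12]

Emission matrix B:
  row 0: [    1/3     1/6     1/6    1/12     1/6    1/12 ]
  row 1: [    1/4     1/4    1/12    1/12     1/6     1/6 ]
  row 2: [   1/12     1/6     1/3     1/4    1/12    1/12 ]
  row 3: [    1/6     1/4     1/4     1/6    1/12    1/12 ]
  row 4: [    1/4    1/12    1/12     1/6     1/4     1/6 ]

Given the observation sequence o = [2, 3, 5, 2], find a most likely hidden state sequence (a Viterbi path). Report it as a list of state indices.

path = [3, 2, 1, 2]

t=0: δ = [2.778e-02, 2.083e-02, 2.778e-02, 1.042e-01, 6.944e-03]  (obs o_0=2)
t=1: δ = [2.170e-03, 1.447e-03, 4.340e-03, 1.447e-03, 5.787e-03]  ψ = [3, 3, 3, 3, 3]  (obs o_1=3)
t=2: δ = [1.206e-04, 2.411e-04, 1.608e-04, 9.042e-05, 1.808e-04]  ψ = [4, 2, 4, 2, 2]  (obs o_2=5)
t=3: δ = [7.535e-06, 4.465e-06, 3.349e-05, 1.005e-05, 3.349e-06]  ψ = [4, 2, 1, 1, 1]  (obs o_3=2)
backtrack: best end state = 2; path = [3, 2, 1, 2]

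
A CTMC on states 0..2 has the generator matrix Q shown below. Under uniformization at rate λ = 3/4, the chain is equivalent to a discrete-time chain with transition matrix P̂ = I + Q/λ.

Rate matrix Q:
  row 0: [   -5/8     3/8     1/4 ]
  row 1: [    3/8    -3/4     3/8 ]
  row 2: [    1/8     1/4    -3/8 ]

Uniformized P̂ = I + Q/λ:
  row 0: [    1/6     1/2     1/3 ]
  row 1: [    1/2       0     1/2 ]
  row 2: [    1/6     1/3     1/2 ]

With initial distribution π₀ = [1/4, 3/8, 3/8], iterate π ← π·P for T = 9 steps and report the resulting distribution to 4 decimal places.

π = [0.2609, 0.2825, 0.4565]

t=0: π = [0.2500, 0.3750, 0.3750]
t=1: π = [0.2917, 0.2500, 0.4583]
t=2: π = [0.2500, 0.2986, 0.4514]
t=3: π = [0.2662, 0.2755, 0.4583]
t=4: π = [0.2585, 0.2859, 0.4556]
t=5: π = [0.2620, 0.2811, 0.4569]
t=6: π = [0.2604, 0.2833, 0.4563]
t=7: π = [0.2611, 0.2823, 0.4566]
t=8: π = [0.2608, 0.2827, 0.4565]
t=9: π = [0.2609, 0.2825, 0.4565]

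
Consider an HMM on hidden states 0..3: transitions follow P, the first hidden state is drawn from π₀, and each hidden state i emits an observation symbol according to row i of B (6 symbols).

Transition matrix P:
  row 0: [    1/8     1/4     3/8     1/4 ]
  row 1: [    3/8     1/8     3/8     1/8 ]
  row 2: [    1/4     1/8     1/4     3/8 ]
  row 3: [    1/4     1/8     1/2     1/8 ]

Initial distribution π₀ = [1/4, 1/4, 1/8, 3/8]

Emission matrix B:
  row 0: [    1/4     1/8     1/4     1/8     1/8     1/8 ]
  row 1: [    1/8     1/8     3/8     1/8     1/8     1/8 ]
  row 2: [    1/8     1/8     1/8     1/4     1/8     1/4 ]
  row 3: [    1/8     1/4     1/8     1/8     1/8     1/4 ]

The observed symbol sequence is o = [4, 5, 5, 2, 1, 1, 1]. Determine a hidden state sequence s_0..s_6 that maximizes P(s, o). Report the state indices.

path = [3, 2, 3, 2, 3, 2, 3]

t=0: δ = [3.125e-02, 3.125e-02, 1.562e-02, 4.688e-02]  (obs o_0=4)
t=1: δ = [1.465e-03, 9.766e-04, 5.859e-03, 1.953e-03]  ψ = [1, 0, 3, 0]  (obs o_1=5)
t=2: δ = [1.831e-04, 9.155e-05, 3.662e-04, 5.493e-04]  ψ = [2, 2, 2, 2]  (obs o_2=5)
t=3: δ = [3.433e-05, 2.575e-05, 3.433e-05, 1.717e-05]  ψ = [3, 3, 3, 2]  (obs o_3=2)
t=4: δ = [1.207e-06, 1.073e-06, 1.609e-06, 3.219e-06]  ψ = [1, 0, 0, 2]  (obs o_4=1)
t=5: δ = [1.006e-07, 5.029e-08, 2.012e-07, 1.509e-07]  ψ = [3, 3, 3, 2]  (obs o_5=1)
t=6: δ = [6.286e-09, 3.143e-09, 9.430e-09, 1.886e-08]  ψ = [2, 0, 3, 2]  (obs o_6=1)
backtrack: best end state = 3; path = [3, 2, 3, 2, 3, 2, 3]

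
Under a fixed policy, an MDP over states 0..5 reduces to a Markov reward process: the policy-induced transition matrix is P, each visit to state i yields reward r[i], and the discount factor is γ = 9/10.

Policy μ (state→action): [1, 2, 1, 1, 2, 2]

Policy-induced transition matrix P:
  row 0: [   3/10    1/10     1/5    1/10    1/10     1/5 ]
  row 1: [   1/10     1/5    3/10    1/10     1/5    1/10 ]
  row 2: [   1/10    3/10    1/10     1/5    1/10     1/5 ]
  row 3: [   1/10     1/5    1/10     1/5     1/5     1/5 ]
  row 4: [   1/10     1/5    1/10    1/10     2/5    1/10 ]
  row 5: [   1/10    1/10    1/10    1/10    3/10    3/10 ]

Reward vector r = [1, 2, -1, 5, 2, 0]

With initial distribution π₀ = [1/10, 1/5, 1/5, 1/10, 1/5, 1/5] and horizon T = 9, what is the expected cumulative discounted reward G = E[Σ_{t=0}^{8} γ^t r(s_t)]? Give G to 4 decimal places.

t=0: π = [0.1000, 0.2000, 0.2000, 0.1000, 0.2000, 0.2000], E[r] = 1.2000, γ^t·E[r] = 1.200000, running G = 1.200000
t=1: π = [0.1200, 0.1900, 0.1500, 0.1300, 0.2300, 0.1800], E[r] = 1.4600, γ^t·E[r] = 1.314000, running G = 2.514000
t=2: π = [0.1240, 0.1850, 0.1500, 0.1280, 0.2370, 0.1760], E[r] = 1.4580, γ^t·E[r] = 1.180980, running G = 3.694980
t=3: π = [0.1248, 0.1850, 0.1494, 0.1278, 0.2376, 0.1754], E[r] = 1.4596, γ^t·E[r] = 1.064048, running G = 4.759028
t=4: π = [0.1250, 0.1849, 0.1495, 0.1277, 0.2376, 0.1753], E[r] = 1.4592, γ^t·E[r] = 0.957381, running G = 5.716410
t=5: π = [0.1250, 0.1849, 0.1495, 0.1277, 0.2376, 0.1753], E[r] = 1.4592, γ^t·E[r] = 0.861634, running G = 6.578043
t=6: π = [0.1250, 0.1849, 0.1495, 0.1277, 0.2376, 0.1753], E[r] = 1.4592, γ^t·E[r] = 0.775459, running G = 7.353502
t=7: π = [0.1250, 0.1849, 0.1495, 0.1277, 0.2376, 0.1753], E[r] = 1.4592, γ^t·E[r] = 0.697911, running G = 8.051413
t=8: π = [0.1250, 0.1849, 0.1495, 0.1277, 0.2376, 0.1753], E[r] = 1.4592, γ^t·E[r] = 0.628120, running G = 8.679533

G = 8.6795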